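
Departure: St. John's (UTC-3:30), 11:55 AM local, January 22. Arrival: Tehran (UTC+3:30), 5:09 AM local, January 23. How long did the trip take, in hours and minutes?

10 hours 14 minutes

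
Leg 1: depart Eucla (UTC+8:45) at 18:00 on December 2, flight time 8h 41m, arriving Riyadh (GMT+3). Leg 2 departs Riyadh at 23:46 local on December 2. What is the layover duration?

2 hours 50 minutes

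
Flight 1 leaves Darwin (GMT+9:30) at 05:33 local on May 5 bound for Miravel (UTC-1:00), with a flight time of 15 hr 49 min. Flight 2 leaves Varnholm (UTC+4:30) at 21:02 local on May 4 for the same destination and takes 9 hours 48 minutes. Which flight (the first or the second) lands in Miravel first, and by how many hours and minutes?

the second, by 9 hours 32 minutes

Flight 1 in UTC: 05:33 − 9:30 = 20:03 on May 4.
+15 hours 49 minutes → arrive 11:52 UTC on May 5.
Flight 2 in UTC: 21:02 − 4:30 = 16:32 on May 4.
+9 hours 48 minutes → arrive 02:20 UTC on May 5.
Flight 2 lands earlier by 9 hours 32 minutes.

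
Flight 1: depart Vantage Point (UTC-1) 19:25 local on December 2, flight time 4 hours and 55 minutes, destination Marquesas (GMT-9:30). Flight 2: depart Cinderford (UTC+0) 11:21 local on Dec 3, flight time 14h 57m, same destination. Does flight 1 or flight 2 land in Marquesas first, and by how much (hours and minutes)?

the first, by 24 hours 58 minutes

Flight 1 in UTC: 19:25 + 1:00 = 20:25 on Dec 2.
+4 hours 55 minutes → arrive 01:20 UTC on Dec 3.
Flight 2 departs at 11:21 UTC (Dec 3).
+14 hours 57 minutes → arrive 02:18 UTC on Dec 4.
Flight 1 lands earlier by 24 hours 58 minutes.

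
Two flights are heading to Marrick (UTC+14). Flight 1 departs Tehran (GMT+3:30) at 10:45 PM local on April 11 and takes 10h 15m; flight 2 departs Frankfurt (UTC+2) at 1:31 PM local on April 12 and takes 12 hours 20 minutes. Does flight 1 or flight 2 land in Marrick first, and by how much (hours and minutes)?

the first, by 18 hours 21 minutes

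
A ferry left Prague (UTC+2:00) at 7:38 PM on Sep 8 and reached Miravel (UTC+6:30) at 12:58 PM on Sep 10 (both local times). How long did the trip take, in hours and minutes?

36 hours 50 minutes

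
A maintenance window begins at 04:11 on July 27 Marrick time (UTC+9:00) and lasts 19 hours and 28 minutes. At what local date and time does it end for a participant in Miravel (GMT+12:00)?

Convert start to UTC: 04:11 − 9:00 = 19:11 UTC on Jul 26.
Add 19 hours 28 minutes duration → 14:39 UTC (Jul 27).
Miravel is UTC+12:00, so local end time = 14:39 + 12:00 = 02:39 on Jul 28.

02:39 on July 28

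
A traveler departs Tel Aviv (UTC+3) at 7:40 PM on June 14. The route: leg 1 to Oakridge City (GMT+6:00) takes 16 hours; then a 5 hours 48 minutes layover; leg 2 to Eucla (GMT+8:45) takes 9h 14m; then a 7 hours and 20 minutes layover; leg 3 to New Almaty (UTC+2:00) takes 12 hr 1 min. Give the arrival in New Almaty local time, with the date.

Convert departure to UTC: 7:40 PM − 3:00 = 4:40 PM UTC on Jun 14.
Add 16 hours leg 1 → 8:40 AM UTC (Jun 15).
Add 5 hours and 48 minutes layover in Oakridge City → 2:28 PM UTC.
Add 9 hours and 14 minutes leg 2 → 11:42 PM UTC.
Add 7 hours 20 minutes layover in Eucla → 7:02 AM UTC (Jun 16).
Add 12 hours 1 minute leg 3 → 7:03 PM UTC.
New Almaty is UTC+2:00, so local arrival = 7:03 PM + 2:00 = 9:03 PM on Jun 16.

9:03 PM on June 16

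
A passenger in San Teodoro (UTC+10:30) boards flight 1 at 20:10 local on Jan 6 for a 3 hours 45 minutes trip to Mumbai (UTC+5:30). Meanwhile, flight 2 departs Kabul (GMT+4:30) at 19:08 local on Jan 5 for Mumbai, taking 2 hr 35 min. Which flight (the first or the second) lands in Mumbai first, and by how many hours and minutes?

the second, by 20 hours 12 minutes

Flight 1 in UTC: 20:10 − 10:30 = 09:40 on Jan 6.
+3 hours and 45 minutes → arrive 13:25 UTC on Jan 6.
Flight 2 in UTC: 19:08 − 4:30 = 14:38 on Jan 5.
+2 hours and 35 minutes → arrive 17:13 UTC on Jan 5.
Flight 2 lands earlier by 20 hours 12 minutes.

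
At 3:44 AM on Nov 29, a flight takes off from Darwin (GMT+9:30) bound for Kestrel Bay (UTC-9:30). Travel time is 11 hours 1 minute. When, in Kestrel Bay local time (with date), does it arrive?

7:45 PM on Nov 28

Convert departure to UTC: 3:44 AM − 9:30 = 6:14 PM UTC on Nov 28.
Add 11 hours and 1 minute travel time → 5:15 AM UTC (Nov 29).
Kestrel Bay is UTC−9:30, so local arrival = 5:15 AM − 9:30 = 7:45 PM on Nov 28.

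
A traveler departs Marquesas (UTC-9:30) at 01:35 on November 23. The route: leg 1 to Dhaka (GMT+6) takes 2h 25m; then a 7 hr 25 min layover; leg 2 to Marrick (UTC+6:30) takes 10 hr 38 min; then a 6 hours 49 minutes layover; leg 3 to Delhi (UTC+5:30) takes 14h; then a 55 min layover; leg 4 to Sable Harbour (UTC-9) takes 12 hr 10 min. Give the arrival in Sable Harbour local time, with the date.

Convert departure to UTC: 01:35 + 9:30 = 11:05 UTC on Nov 23.
Add 2 hours and 25 minutes leg 1 → 13:30 UTC.
Add 7 hours and 25 minutes layover in Dhaka → 20:55 UTC.
Add 10 hours and 38 minutes leg 2 → 07:33 UTC (Nov 24).
Add 6 hours and 49 minutes layover in Marrick → 14:22 UTC.
Add 14 hours leg 3 → 04:22 UTC (Nov 25).
Add 55 minutes layover in Delhi → 05:17 UTC.
Add 12 hours 10 minutes leg 4 → 17:27 UTC.
Sable Harbour is UTC−9:00, so local arrival = 17:27 − 9:00 = 08:27 on Nov 25.

08:27 on November 25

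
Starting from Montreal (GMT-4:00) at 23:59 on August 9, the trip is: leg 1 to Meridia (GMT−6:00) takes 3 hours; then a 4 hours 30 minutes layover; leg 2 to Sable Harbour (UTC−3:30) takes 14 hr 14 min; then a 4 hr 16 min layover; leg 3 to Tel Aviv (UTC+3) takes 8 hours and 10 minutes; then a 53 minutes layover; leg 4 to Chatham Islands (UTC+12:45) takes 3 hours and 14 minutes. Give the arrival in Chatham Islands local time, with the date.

Convert departure to UTC: 23:59 + 4:00 = 03:59 UTC on Aug 10.
Add 3 hours leg 1 → 06:59 UTC.
Add 4 hours 30 minutes layover in Meridia → 11:29 UTC.
Add 14 hours 14 minutes leg 2 → 01:43 UTC (Aug 11).
Add 4 hours 16 minutes layover in Sable Harbour → 05:59 UTC.
Add 8 hours 10 minutes leg 3 → 14:09 UTC.
Add 53 minutes layover in Tel Aviv → 15:02 UTC.
Add 3 hours and 14 minutes leg 4 → 18:16 UTC.
Chatham Islands is UTC+12:45, so local arrival = 18:16 + 12:45 = 07:01 on Aug 12.

07:01 on August 12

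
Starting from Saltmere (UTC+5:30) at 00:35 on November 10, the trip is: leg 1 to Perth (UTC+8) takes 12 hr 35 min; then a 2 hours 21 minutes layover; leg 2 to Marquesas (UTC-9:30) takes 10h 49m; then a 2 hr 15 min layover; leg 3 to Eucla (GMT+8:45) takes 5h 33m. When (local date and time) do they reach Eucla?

13:23 on Nov 11

Convert departure to UTC: 00:35 − 5:30 = 19:05 UTC on Nov 9.
Add 12 hours 35 minutes leg 1 → 07:40 UTC (Nov 10).
Add 2 hours 21 minutes layover in Perth → 10:01 UTC.
Add 10 hours 49 minutes leg 2 → 20:50 UTC.
Add 2 hours 15 minutes layover in Marquesas → 23:05 UTC.
Add 5 hours 33 minutes leg 3 → 04:38 UTC (Nov 11).
Eucla is UTC+8:45, so local arrival = 04:38 + 8:45 = 13:23 on Nov 11.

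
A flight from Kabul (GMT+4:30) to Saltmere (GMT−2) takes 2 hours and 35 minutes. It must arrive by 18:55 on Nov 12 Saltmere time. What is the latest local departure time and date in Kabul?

Target arrival in UTC: 18:55 + 2:00 = 20:55 on Nov 12.
Subtract 2 hours and 35 minutes → departure 18:20 UTC on Nov 12.
Kabul is UTC+4:30: 18:20 + 4:30 = 22:50 on Nov 12.

22:50 on Nov 12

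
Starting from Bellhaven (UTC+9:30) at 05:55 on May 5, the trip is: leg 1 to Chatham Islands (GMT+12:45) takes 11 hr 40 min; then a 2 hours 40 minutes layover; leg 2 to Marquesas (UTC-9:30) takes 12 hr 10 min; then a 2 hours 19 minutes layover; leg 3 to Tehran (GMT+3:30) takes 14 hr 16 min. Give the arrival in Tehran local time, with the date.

19:00 on May 6

Convert departure to UTC: 05:55 − 9:30 = 20:25 UTC on May 4.
Add 11 hours and 40 minutes leg 1 → 08:05 UTC (May 5).
Add 2 hours 40 minutes layover in Chatham Islands → 10:45 UTC.
Add 12 hours and 10 minutes leg 2 → 22:55 UTC.
Add 2 hours 19 minutes layover in Marquesas → 01:14 UTC (May 6).
Add 14 hours and 16 minutes leg 3 → 15:30 UTC.
Tehran is UTC+3:30, so local arrival = 15:30 + 3:30 = 19:00 on May 6.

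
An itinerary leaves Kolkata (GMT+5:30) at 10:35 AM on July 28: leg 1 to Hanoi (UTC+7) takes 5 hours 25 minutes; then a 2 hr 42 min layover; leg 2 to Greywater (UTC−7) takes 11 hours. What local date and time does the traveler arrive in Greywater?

Convert departure to UTC: 10:35 AM − 5:30 = 5:05 AM UTC on Jul 28.
Add 5 hours and 25 minutes leg 1 → 10:30 AM UTC.
Add 2 hours and 42 minutes layover in Hanoi → 1:12 PM UTC.
Add 11 hours leg 2 → 12:12 AM UTC (Jul 29).
Greywater is UTC−7:00, so local arrival = 12:12 AM − 7:00 = 5:12 PM on Jul 28.

5:12 PM on July 28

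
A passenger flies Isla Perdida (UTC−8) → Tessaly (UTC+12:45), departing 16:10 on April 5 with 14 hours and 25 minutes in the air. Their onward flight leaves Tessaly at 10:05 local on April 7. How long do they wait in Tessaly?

6 hours 45 minutes

Convert departure to UTC: 16:10 + 8:00 = 00:10 UTC on Apr 6.
Add 14 hours and 25 minutes flight time → 14:35 UTC.
Tessaly is UTC+12:45, so local arrival = 14:35 + 12:45 = 03:20 on Apr 7.
Layover = 10:05 − 03:20 = 6 hours 45 minutes.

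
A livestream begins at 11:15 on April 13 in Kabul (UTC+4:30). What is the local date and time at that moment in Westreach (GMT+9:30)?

In UTC: 11:15 − 4:30 = 06:45 on Apr 13.
Westreach is UTC+9:30: 06:45 + 9:30 = 16:15 on Apr 13.

16:15 on April 13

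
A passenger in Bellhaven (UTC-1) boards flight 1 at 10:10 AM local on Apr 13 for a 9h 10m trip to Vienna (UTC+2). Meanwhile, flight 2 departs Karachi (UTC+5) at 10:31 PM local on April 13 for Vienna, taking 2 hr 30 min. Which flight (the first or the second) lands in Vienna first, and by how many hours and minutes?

Flight 1 in UTC: 10:10 AM + 1:00 = 11:10 AM on Apr 13.
+9 hours 10 minutes → arrive 8:20 PM UTC on Apr 13.
Flight 2 in UTC: 10:31 PM − 5:00 = 5:31 PM on Apr 13.
+2 hours 30 minutes → arrive 8:01 PM UTC on Apr 13.
Flight 2 lands earlier by 19 minutes.

the second, by 19 minutes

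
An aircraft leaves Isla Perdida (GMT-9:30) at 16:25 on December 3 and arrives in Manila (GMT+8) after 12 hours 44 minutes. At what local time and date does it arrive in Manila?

22:39 on December 4

Manila is 17:30 ahead of Isla Perdida.
After 12 hours 44 minutes it is 05:09 (Dec 4) in Isla Perdida.
Shift by the zone difference: 05:09 + 17:30 = 22:39 on Dec 4 in Manila.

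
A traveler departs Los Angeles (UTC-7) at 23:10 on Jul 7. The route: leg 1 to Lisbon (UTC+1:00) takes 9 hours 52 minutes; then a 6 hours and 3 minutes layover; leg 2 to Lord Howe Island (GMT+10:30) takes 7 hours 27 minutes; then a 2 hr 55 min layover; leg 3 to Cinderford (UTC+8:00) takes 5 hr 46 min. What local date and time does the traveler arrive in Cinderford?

Convert departure to UTC: 23:10 + 7:00 = 06:10 UTC on Jul 8.
Add 9 hours and 52 minutes leg 1 → 16:02 UTC.
Add 6 hours 3 minutes layover in Lisbon → 22:05 UTC.
Add 7 hours 27 minutes leg 2 → 05:32 UTC (Jul 9).
Add 2 hours and 55 minutes layover in Lord Howe Island → 08:27 UTC.
Add 5 hours and 46 minutes leg 3 → 14:13 UTC.
Cinderford is UTC+8:00, so local arrival = 14:13 + 8:00 = 22:13 on Jul 9.

22:13 on July 9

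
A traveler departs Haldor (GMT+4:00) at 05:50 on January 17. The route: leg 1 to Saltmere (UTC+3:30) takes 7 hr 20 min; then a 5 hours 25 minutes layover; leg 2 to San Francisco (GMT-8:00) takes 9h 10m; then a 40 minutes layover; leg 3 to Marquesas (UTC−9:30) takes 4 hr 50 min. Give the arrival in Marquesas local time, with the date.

19:45 on Jan 17

Convert departure to UTC: 05:50 − 4:00 = 01:50 UTC on Jan 17.
Add 7 hours 20 minutes leg 1 → 09:10 UTC.
Add 5 hours and 25 minutes layover in Saltmere → 14:35 UTC.
Add 9 hours and 10 minutes leg 2 → 23:45 UTC.
Add 40 minutes layover in San Francisco → 00:25 UTC (Jan 18).
Add 4 hours and 50 minutes leg 3 → 05:15 UTC.
Marquesas is UTC−9:30, so local arrival = 05:15 − 9:30 = 19:45 on Jan 17.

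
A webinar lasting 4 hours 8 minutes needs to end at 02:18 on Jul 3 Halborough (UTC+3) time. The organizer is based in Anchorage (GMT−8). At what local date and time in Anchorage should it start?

11:10 on July 2

Target end time in UTC: 02:18 − 3:00 = 23:18 on Jul 2.
Subtract 4 hours and 8 minutes → start 19:10 UTC on Jul 2.
Anchorage is UTC−8:00: 19:10 − 8:00 = 11:10 on Jul 2.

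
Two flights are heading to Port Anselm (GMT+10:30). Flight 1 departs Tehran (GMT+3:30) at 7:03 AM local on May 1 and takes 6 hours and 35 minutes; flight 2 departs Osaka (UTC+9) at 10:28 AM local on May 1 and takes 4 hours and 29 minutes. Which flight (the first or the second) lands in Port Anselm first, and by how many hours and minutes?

Flight 1 in UTC: 7:03 AM − 3:30 = 3:33 AM on May 1.
+6 hours and 35 minutes → arrive 10:08 AM UTC on May 1.
Flight 2 in UTC: 10:28 AM − 9:00 = 1:28 AM on May 1.
+4 hours and 29 minutes → arrive 5:57 AM UTC on May 1.
Flight 2 lands earlier by 4 hours 11 minutes.

the second, by 4 hours 11 minutes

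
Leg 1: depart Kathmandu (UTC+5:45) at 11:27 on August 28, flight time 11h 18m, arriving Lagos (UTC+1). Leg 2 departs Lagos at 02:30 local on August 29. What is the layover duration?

Convert departure to UTC: 11:27 − 5:45 = 05:42 UTC on Aug 28.
Add 11 hours 18 minutes flight time → 17:00 UTC.
Lagos is UTC+1:00, so local arrival = 17:00 + 1:00 = 18:00 on Aug 28.
Layover = 02:30 − 18:00 (+1 day) = 8 hours 30 minutes.

8 hours 30 minutes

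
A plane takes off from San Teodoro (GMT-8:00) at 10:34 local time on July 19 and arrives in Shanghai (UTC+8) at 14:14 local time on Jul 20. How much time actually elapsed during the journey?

Shanghai is 16:00 ahead of San Teodoro.
Clock-face elapsed time (ignoring zones) is 27 hours 40 minutes.
Actual elapsed = 27 hours 40 minutes − 16:00 = 11 hours 40 minutes.

11 hours 40 minutes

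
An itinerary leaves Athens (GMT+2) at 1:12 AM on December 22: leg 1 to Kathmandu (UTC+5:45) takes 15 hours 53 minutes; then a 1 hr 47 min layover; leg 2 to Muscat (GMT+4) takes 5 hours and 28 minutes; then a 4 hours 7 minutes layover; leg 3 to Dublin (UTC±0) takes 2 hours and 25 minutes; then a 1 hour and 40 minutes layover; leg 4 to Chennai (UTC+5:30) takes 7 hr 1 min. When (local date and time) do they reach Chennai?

7:03 PM on December 23

Convert departure to UTC: 1:12 AM − 2:00 = 11:12 PM UTC on Dec 21.
Add 15 hours 53 minutes leg 1 → 3:05 PM UTC (Dec 22).
Add 1 hour and 47 minutes layover in Kathmandu → 4:52 PM UTC.
Add 5 hours and 28 minutes leg 2 → 10:20 PM UTC.
Add 4 hours 7 minutes layover in Muscat → 2:27 AM UTC (Dec 23).
Add 2 hours 25 minutes leg 3 → 4:52 AM UTC.
Add 1 hour 40 minutes layover in Dublin → 6:32 AM UTC.
Add 7 hours 1 minute leg 4 → 1:33 PM UTC.
Chennai is UTC+5:30, so local arrival = 1:33 PM + 5:30 = 7:03 PM on Dec 23.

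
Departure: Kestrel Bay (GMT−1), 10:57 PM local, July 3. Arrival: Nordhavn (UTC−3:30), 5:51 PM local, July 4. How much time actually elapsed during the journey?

Departure in UTC: 10:57 PM + 1:00 = 11:57 PM on Jul 3.
Arrival in UTC: 5:51 PM + 3:30 = 9:21 PM on Jul 4.
Elapsed = 9:21 PM − 11:57 PM (+1 day) = 21 hours 24 minutes.

21 hours 24 minutes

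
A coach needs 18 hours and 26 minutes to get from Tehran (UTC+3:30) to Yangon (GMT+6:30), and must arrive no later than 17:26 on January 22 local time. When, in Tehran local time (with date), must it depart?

Target arrival in UTC: 17:26 − 6:30 = 10:56 on Jan 22.
Subtract 18 hours 26 minutes → departure 16:30 UTC on Jan 21.
Tehran is UTC+3:30: 16:30 + 3:30 = 20:00 on Jan 21.

20:00 on January 21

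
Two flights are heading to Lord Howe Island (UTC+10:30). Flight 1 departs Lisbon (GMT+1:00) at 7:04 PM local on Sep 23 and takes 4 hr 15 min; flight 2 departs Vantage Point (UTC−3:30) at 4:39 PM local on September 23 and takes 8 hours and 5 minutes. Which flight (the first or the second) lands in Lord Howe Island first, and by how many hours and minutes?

Flight 1 in UTC: 7:04 PM − 1:00 = 6:04 PM on Sep 23.
+4 hours 15 minutes → arrive 10:19 PM UTC on Sep 23.
Flight 2 in UTC: 4:39 PM + 3:30 = 8:09 PM on Sep 23.
+8 hours 5 minutes → arrive 4:14 AM UTC on Sep 24.
Flight 1 lands earlier by 5 hours 55 minutes.

the first, by 5 hours 55 minutes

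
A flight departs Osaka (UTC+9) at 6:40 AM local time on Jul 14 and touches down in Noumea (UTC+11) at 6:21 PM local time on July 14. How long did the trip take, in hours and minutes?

9 hours 41 minutes

Departure in UTC: 6:40 AM − 9:00 = 9:40 PM on Jul 13.
Arrival in UTC: 6:21 PM − 11:00 = 7:21 AM on Jul 14.
Elapsed = 7:21 AM − 9:40 PM (+1 day) = 9 hours 41 minutes.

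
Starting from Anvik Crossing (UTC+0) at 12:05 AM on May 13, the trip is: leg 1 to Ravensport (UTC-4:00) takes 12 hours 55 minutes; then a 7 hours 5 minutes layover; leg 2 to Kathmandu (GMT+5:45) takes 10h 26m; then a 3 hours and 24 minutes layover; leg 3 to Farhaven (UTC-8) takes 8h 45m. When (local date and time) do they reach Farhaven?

10:40 AM on May 14

Anvik Crossing is at UTC+0, so departure is already 12:05 AM UTC on May 13.
Add 12 hours 55 minutes leg 1 → 1:00 PM UTC.
Add 7 hours 5 minutes layover in Ravensport → 8:05 PM UTC.
Add 10 hours 26 minutes leg 2 → 6:31 AM UTC (May 14).
Add 3 hours and 24 minutes layover in Kathmandu → 9:55 AM UTC.
Add 8 hours 45 minutes leg 3 → 6:40 PM UTC.
Farhaven is UTC−8:00, so local arrival = 6:40 PM − 8:00 = 10:40 AM on May 14.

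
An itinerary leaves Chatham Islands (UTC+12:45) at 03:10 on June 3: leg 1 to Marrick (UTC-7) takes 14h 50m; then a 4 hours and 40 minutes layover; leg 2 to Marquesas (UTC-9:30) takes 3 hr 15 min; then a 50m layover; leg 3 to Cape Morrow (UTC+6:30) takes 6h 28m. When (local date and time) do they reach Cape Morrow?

02:58 on Jun 4

Convert departure to UTC: 03:10 − 12:45 = 14:25 UTC on Jun 2.
Add 14 hours and 50 minutes leg 1 → 05:15 UTC (Jun 3).
Add 4 hours 40 minutes layover in Marrick → 09:55 UTC.
Add 3 hours and 15 minutes leg 2 → 13:10 UTC.
Add 50 minutes layover in Marquesas → 14:00 UTC.
Add 6 hours and 28 minutes leg 3 → 20:28 UTC.
Cape Morrow is UTC+6:30, so local arrival = 20:28 + 6:30 = 02:58 on Jun 4.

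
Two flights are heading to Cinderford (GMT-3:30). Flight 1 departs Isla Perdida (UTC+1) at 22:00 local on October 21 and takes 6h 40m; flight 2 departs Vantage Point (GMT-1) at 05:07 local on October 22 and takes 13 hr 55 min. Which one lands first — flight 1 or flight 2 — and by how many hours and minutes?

the first, by 16 hours 22 minutes

Flight 1 in UTC: 22:00 − 1:00 = 21:00 on Oct 21.
+6 hours and 40 minutes → arrive 03:40 UTC on Oct 22.
Flight 2 in UTC: 05:07 + 1:00 = 06:07 on Oct 22.
+13 hours 55 minutes → arrive 20:02 UTC on Oct 22.
Flight 1 lands earlier by 16 hours 22 minutes.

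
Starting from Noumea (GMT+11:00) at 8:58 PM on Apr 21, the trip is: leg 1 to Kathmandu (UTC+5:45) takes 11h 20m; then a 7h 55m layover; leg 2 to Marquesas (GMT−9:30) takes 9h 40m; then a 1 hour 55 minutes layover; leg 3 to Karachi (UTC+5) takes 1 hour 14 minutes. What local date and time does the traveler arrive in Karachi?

11:02 PM on Apr 22

Convert departure to UTC: 8:58 PM − 11:00 = 9:58 AM UTC on Apr 21.
Add 11 hours and 20 minutes leg 1 → 9:18 PM UTC.
Add 7 hours 55 minutes layover in Kathmandu → 5:13 AM UTC (Apr 22).
Add 9 hours 40 minutes leg 2 → 2:53 PM UTC.
Add 1 hour and 55 minutes layover in Marquesas → 4:48 PM UTC.
Add 1 hour and 14 minutes leg 3 → 6:02 PM UTC.
Karachi is UTC+5:00, so local arrival = 6:02 PM + 5:00 = 11:02 PM on Apr 22.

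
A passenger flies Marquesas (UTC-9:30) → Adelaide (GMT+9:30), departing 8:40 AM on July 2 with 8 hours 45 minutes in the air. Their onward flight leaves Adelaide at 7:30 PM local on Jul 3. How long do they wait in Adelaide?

Convert departure to UTC: 8:40 AM + 9:30 = 6:10 PM UTC on Jul 2.
Add 8 hours 45 minutes flight time → 2:55 AM UTC (Jul 3).
Adelaide is UTC+9:30, so local arrival = 2:55 AM + 9:30 = 12:25 PM on Jul 3.
Layover = 7:30 PM − 12:25 PM = 7 hours 5 minutes.

7 hours 5 minutes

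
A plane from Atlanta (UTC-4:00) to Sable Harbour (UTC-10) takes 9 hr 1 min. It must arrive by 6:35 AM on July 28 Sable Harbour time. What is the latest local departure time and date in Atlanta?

3:34 AM on Jul 28

Target arrival in UTC: 6:35 AM + 10:00 = 4:35 PM on Jul 28.
Subtract 9 hours 1 minute → departure 7:34 AM UTC on Jul 28.
Atlanta is UTC−4:00: 7:34 AM − 4:00 = 3:34 AM on Jul 28.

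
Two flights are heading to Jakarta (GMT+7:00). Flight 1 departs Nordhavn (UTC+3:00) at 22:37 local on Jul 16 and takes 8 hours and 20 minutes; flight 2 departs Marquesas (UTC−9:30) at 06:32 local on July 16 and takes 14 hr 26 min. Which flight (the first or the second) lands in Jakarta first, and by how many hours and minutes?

the first, by 2 hours 31 minutes

Flight 1 in UTC: 22:37 − 3:00 = 19:37 on Jul 16.
+8 hours 20 minutes → arrive 03:57 UTC on Jul 17.
Flight 2 in UTC: 06:32 + 9:30 = 16:02 on Jul 16.
+14 hours and 26 minutes → arrive 06:28 UTC on Jul 17.
Flight 1 lands earlier by 2 hours 31 minutes.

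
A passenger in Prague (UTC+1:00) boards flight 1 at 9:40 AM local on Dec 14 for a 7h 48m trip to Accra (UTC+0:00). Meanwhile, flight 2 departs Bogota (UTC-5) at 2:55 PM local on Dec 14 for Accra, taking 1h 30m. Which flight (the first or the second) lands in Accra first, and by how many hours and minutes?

the first, by 4 hours 57 minutes

Flight 1 in UTC: 9:40 AM − 1:00 = 8:40 AM on Dec 14.
+7 hours 48 minutes → arrive 4:28 PM UTC on Dec 14.
Flight 2 in UTC: 2:55 PM + 5:00 = 7:55 PM on Dec 14.
+1 hour and 30 minutes → arrive 9:25 PM UTC on Dec 14.
Flight 1 lands earlier by 4 hours 57 minutes.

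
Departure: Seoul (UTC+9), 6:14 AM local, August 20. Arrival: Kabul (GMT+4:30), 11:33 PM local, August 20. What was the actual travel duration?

Kabul is 4:30 behind Seoul.
Clock-face elapsed time (ignoring zones) is 17 hours 19 minutes.
Actual elapsed = 17 hours 19 minutes + 4:30 = 21 hours 49 minutes.

21 hours 49 minutes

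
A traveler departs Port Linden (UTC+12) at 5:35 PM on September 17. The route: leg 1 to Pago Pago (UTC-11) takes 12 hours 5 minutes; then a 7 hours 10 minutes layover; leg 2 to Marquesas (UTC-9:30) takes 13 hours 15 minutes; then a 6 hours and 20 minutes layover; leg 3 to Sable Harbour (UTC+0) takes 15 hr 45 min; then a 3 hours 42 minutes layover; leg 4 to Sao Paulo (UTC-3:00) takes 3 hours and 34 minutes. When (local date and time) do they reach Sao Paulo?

4:26 PM on September 19

Convert departure to UTC: 5:35 PM − 12:00 = 5:35 AM UTC on Sep 17.
Add 12 hours and 5 minutes leg 1 → 5:40 PM UTC.
Add 7 hours 10 minutes layover in Pago Pago → 12:50 AM UTC (Sep 18).
Add 13 hours and 15 minutes leg 2 → 2:05 PM UTC.
Add 6 hours 20 minutes layover in Marquesas → 8:25 PM UTC.
Add 15 hours and 45 minutes leg 3 → 12:10 PM UTC (Sep 19).
Add 3 hours and 42 minutes layover in Sable Harbour → 3:52 PM UTC.
Add 3 hours and 34 minutes leg 4 → 7:26 PM UTC.
Sao Paulo is UTC−3:00, so local arrival = 7:26 PM − 3:00 = 4:26 PM on Sep 19.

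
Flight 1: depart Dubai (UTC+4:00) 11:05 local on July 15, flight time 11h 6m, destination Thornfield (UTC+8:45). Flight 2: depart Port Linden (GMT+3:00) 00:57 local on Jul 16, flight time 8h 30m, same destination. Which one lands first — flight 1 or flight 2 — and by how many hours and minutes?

Flight 1 in UTC: 11:05 − 4:00 = 07:05 on Jul 15.
+11 hours 6 minutes → arrive 18:11 UTC on Jul 15.
Flight 2 in UTC: 00:57 − 3:00 = 21:57 on Jul 15.
+8 hours 30 minutes → arrive 06:27 UTC on Jul 16.
Flight 1 lands earlier by 12 hours 16 minutes.

the first, by 12 hours 16 minutes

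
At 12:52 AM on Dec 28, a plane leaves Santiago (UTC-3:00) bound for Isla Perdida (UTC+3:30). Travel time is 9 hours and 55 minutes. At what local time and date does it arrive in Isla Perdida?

Isla Perdida is 6:30 ahead of Santiago.
After 9 hours 55 minutes it is 10:47 AM in Santiago.
Shift by the zone difference: 10:47 AM + 6:30 = 5:17 PM on Dec 28 in Isla Perdida.

5:17 PM on December 28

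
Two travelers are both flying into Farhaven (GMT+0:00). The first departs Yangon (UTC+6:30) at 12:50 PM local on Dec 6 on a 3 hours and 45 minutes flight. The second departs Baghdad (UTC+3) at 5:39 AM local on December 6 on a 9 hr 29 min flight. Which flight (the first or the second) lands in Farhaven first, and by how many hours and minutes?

the first, by 2 hours 3 minutes

Flight 1 in UTC: 12:50 PM − 6:30 = 6:20 AM on Dec 6.
+3 hours and 45 minutes → arrive 10:05 AM UTC on Dec 6.
Flight 2 in UTC: 5:39 AM − 3:00 = 2:39 AM on Dec 6.
+9 hours and 29 minutes → arrive 12:08 PM UTC on Dec 6.
Flight 1 lands earlier by 2 hours 3 minutes.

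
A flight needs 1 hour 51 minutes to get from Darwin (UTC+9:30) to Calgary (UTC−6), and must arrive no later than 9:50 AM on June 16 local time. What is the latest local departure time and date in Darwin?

Target arrival in UTC: 9:50 AM + 6:00 = 3:50 PM on Jun 16.
Subtract 1 hour 51 minutes → departure 1:59 PM UTC on Jun 16.
Darwin is UTC+9:30: 1:59 PM + 9:30 = 11:29 PM on Jun 16.

11:29 PM on Jun 16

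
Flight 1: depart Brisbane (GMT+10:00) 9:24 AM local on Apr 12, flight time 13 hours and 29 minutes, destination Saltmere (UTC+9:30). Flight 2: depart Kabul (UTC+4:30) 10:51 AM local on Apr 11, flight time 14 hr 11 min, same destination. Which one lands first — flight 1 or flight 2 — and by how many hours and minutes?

Flight 1 in UTC: 9:24 AM − 10:00 = 11:24 PM on Apr 11.
+13 hours 29 minutes → arrive 12:53 PM UTC on Apr 12.
Flight 2 in UTC: 10:51 AM − 4:30 = 6:21 AM on Apr 11.
+14 hours and 11 minutes → arrive 8:32 PM UTC on Apr 11.
Flight 2 lands earlier by 16 hours 21 minutes.

the second, by 16 hours 21 minutes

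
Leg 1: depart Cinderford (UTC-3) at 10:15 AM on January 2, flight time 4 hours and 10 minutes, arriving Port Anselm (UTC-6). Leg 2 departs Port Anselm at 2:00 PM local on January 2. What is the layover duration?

2 hours 35 minutes

Convert departure to UTC: 10:15 AM + 3:00 = 1:15 PM UTC on Jan 2.
Add 4 hours 10 minutes flight time → 5:25 PM UTC.
Port Anselm is UTC−6:00, so local arrival = 5:25 PM − 6:00 = 11:25 AM on Jan 2.
Layover = 2:00 PM − 11:25 AM = 2 hours 35 minutes.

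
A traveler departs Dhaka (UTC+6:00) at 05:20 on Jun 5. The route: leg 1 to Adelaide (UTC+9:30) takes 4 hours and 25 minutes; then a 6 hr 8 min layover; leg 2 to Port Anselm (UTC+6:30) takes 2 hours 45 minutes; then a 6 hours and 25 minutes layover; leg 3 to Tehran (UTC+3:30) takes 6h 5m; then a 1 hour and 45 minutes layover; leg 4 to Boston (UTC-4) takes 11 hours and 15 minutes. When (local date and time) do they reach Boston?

10:08 on June 6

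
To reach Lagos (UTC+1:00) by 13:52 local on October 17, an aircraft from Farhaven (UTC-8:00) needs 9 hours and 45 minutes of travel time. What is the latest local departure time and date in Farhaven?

19:07 on October 16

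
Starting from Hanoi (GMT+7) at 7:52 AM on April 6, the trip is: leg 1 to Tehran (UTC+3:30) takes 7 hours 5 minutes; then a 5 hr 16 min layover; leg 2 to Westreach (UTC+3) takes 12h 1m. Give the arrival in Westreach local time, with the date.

4:14 AM on April 7

Convert departure to UTC: 7:52 AM − 7:00 = 12:52 AM UTC on Apr 6.
Add 7 hours 5 minutes leg 1 → 7:57 AM UTC.
Add 5 hours and 16 minutes layover in Tehran → 1:13 PM UTC.
Add 12 hours 1 minute leg 2 → 1:14 AM UTC (Apr 7).
Westreach is UTC+3:00, so local arrival = 1:14 AM + 3:00 = 4:14 AM on Apr 7.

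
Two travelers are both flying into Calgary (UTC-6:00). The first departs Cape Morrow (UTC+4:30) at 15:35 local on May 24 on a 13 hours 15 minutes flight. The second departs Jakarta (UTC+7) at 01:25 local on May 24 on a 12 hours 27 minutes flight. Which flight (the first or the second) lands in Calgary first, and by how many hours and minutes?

Flight 1 in UTC: 15:35 − 4:30 = 11:05 on May 24.
+13 hours 15 minutes → arrive 00:20 UTC on May 25.
Flight 2 in UTC: 01:25 − 7:00 = 18:25 on May 23.
+12 hours 27 minutes → arrive 06:52 UTC on May 24.
Flight 2 lands earlier by 17 hours 28 minutes.

the second, by 17 hours 28 minutes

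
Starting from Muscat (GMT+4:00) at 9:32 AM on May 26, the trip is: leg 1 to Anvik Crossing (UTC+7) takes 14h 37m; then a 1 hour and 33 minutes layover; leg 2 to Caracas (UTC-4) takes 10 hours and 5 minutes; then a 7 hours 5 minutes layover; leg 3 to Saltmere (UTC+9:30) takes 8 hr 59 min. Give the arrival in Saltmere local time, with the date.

Convert departure to UTC: 9:32 AM − 4:00 = 5:32 AM UTC on May 26.
Add 14 hours 37 minutes leg 1 → 8:09 PM UTC.
Add 1 hour and 33 minutes layover in Anvik Crossing → 9:42 PM UTC.
Add 10 hours 5 minutes leg 2 → 7:47 AM UTC (May 27).
Add 7 hours and 5 minutes layover in Caracas → 2:52 PM UTC.
Add 8 hours and 59 minutes leg 3 → 11:51 PM UTC.
Saltmere is UTC+9:30, so local arrival = 11:51 PM + 9:30 = 9:21 AM on May 28.

9:21 AM on May 28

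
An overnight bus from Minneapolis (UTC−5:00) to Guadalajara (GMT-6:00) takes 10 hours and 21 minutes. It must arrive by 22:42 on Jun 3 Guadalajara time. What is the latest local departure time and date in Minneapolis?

Target arrival in UTC: 22:42 + 6:00 = 04:42 on Jun 4.
Subtract 10 hours and 21 minutes → departure 18:21 UTC on Jun 3.
Minneapolis is UTC−5:00: 18:21 − 5:00 = 13:21 on Jun 3.

13:21 on June 3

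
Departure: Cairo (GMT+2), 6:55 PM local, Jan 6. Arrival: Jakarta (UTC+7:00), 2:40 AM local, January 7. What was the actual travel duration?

2 hours 45 minutes

Departure in UTC: 6:55 PM − 2:00 = 4:55 PM on Jan 6.
Arrival in UTC: 2:40 AM − 7:00 = 7:40 PM on Jan 6.
Elapsed = 7:40 PM − 4:55 PM = 2 hours 45 minutes.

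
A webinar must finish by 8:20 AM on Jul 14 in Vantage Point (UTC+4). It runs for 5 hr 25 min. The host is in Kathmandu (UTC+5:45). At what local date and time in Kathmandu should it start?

4:40 AM on July 14

Target end time in UTC: 8:20 AM − 4:00 = 4:20 AM on Jul 14.
Subtract 5 hours 25 minutes → start 10:55 PM UTC on Jul 13.
Kathmandu is UTC+5:45: 10:55 PM + 5:45 = 4:40 AM on Jul 14.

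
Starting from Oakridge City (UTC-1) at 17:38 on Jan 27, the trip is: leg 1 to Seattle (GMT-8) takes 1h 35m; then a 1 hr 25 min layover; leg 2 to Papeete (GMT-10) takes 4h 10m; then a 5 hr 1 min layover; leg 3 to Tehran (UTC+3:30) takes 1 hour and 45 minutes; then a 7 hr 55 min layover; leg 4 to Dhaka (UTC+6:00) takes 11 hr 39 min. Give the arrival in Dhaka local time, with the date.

Convert departure to UTC: 17:38 + 1:00 = 18:38 UTC on Jan 27.
Add 1 hour 35 minutes leg 1 → 20:13 UTC.
Add 1 hour and 25 minutes layover in Seattle → 21:38 UTC.
Add 4 hours and 10 minutes leg 2 → 01:48 UTC (Jan 28).
Add 5 hours 1 minute layover in Papeete → 06:49 UTC.
Add 1 hour and 45 minutes leg 3 → 08:34 UTC.
Add 7 hours and 55 minutes layover in Tehran → 16:29 UTC.
Add 11 hours and 39 minutes leg 4 → 04:08 UTC (Jan 29).
Dhaka is UTC+6:00, so local arrival = 04:08 + 6:00 = 10:08 on Jan 29.

10:08 on Jan 29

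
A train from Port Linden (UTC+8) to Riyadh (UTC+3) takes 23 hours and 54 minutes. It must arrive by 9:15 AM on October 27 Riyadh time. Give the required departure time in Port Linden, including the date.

2:21 PM on October 26

Target arrival in UTC: 9:15 AM − 3:00 = 6:15 AM on Oct 27.
Subtract 23 hours 54 minutes → departure 6:21 AM UTC on Oct 26.
Port Linden is UTC+8:00: 6:21 AM + 8:00 = 2:21 PM on Oct 26.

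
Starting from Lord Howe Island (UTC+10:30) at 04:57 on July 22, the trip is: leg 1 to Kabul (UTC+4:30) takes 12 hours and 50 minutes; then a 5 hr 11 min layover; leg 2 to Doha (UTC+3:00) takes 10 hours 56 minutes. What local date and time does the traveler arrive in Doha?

02:24 on Jul 23

Convert departure to UTC: 04:57 − 10:30 = 18:27 UTC on Jul 21.
Add 12 hours and 50 minutes leg 1 → 07:17 UTC (Jul 22).
Add 5 hours and 11 minutes layover in Kabul → 12:28 UTC.
Add 10 hours and 56 minutes leg 2 → 23:24 UTC.
Doha is UTC+3:00, so local arrival = 23:24 + 3:00 = 02:24 on Jul 23.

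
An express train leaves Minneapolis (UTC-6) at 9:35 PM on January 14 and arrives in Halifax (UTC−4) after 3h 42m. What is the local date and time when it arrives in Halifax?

Halifax is 2:00 ahead of Minneapolis.
After 3 hours 42 minutes it is 1:17 AM (Jan 15) in Minneapolis.
Shift by the zone difference: 1:17 AM + 2:00 = 3:17 AM on Jan 15 in Halifax.

3:17 AM on Jan 15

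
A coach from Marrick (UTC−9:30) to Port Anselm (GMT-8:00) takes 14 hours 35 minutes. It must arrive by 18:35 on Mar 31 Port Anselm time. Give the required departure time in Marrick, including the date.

Target arrival in UTC: 18:35 + 8:00 = 02:35 on Apr 1.
Subtract 14 hours and 35 minutes → departure 12:00 UTC on Mar 31.
Marrick is UTC−9:30: 12:00 − 9:30 = 02:30 on Mar 31.

02:30 on Mar 31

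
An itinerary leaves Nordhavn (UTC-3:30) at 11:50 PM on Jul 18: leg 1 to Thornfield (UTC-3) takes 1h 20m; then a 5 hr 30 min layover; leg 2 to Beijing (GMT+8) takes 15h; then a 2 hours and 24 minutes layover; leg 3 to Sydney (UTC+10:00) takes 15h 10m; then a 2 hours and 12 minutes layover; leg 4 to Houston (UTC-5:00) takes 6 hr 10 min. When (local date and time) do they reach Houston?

10:06 PM on July 20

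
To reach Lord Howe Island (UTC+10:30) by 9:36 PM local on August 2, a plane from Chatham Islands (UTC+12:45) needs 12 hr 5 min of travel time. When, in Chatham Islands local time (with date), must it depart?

Target arrival in UTC: 9:36 PM − 10:30 = 11:06 AM on Aug 2.
Subtract 12 hours and 5 minutes → departure 11:01 PM UTC on Aug 1.
Chatham Islands is UTC+12:45: 11:01 PM + 12:45 = 11:46 AM on Aug 2.

11:46 AM on August 2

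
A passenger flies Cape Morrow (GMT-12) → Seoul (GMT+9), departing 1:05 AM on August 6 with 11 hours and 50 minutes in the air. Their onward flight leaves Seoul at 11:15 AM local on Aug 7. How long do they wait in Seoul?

Convert departure to UTC: 1:05 AM + 12:00 = 1:05 PM UTC on Aug 6.
Add 11 hours 50 minutes flight time → 12:55 AM UTC (Aug 7).
Seoul is UTC+9:00, so local arrival = 12:55 AM + 9:00 = 9:55 AM on Aug 7.
Layover = 11:15 AM − 9:55 AM = 1 hour 20 minutes.

1 hour 20 minutes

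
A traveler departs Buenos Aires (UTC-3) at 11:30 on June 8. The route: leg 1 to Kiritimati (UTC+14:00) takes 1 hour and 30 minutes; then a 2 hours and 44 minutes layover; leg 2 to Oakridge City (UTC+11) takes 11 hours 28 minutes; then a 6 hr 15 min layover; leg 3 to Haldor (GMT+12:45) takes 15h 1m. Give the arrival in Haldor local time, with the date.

Convert departure to UTC: 11:30 + 3:00 = 14:30 UTC on Jun 8.
Add 1 hour and 30 minutes leg 1 → 16:00 UTC.
Add 2 hours 44 minutes layover in Kiritimati → 18:44 UTC.
Add 11 hours and 28 minutes leg 2 → 06:12 UTC (Jun 9).
Add 6 hours and 15 minutes layover in Oakridge City → 12:27 UTC.
Add 15 hours and 1 minute leg 3 → 03:28 UTC (Jun 10).
Haldor is UTC+12:45, so local arrival = 03:28 + 12:45 = 16:13 on Jun 10.

16:13 on June 10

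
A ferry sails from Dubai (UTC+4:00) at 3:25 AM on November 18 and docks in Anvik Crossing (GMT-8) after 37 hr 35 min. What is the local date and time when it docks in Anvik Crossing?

Anvik Crossing is 12:00 behind Dubai.
After 37 hours 35 minutes it is 5:00 PM (Nov 19) in Dubai.
Shift by the zone difference: 5:00 PM − 12:00 = 5:00 AM on Nov 19 in Anvik Crossing.

5:00 AM on Nov 19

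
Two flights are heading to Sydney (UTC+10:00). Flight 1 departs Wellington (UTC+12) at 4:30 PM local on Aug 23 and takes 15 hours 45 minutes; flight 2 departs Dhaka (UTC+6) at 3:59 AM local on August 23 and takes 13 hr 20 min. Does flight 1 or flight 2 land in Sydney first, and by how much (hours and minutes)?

Flight 1 in UTC: 4:30 PM − 12:00 = 4:30 AM on Aug 23.
+15 hours 45 minutes → arrive 8:15 PM UTC on Aug 23.
Flight 2 in UTC: 3:59 AM − 6:00 = 9:59 PM on Aug 22.
+13 hours and 20 minutes → arrive 11:19 AM UTC on Aug 23.
Flight 2 lands earlier by 8 hours 56 minutes.

the second, by 8 hours 56 minutes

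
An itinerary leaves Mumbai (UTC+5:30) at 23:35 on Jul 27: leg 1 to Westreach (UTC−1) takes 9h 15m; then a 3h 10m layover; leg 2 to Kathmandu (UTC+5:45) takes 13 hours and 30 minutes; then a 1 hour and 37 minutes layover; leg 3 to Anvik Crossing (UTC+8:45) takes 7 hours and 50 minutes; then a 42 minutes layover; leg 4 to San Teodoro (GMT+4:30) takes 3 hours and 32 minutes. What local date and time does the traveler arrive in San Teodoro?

14:11 on July 29

Convert departure to UTC: 23:35 − 5:30 = 18:05 UTC on Jul 27.
Add 9 hours and 15 minutes leg 1 → 03:20 UTC (Jul 28).
Add 3 hours 10 minutes layover in Westreach → 06:30 UTC.
Add 13 hours 30 minutes leg 2 → 20:00 UTC.
Add 1 hour 37 minutes layover in Kathmandu → 21:37 UTC.
Add 7 hours and 50 minutes leg 3 → 05:27 UTC (Jul 29).
Add 42 minutes layover in Anvik Crossing → 06:09 UTC.
Add 3 hours and 32 minutes leg 4 → 09:41 UTC.
San Teodoro is UTC+4:30, so local arrival = 09:41 + 4:30 = 14:11 on Jul 29.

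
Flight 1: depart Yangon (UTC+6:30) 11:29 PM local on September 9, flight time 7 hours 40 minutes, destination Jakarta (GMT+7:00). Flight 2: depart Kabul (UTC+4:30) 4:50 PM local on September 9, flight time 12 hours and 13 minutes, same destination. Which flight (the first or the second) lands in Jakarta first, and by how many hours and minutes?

the second, by 6 minutes

Flight 1 in UTC: 11:29 PM − 6:30 = 4:59 PM on Sep 9.
+7 hours 40 minutes → arrive 12:39 AM UTC on Sep 10.
Flight 2 in UTC: 4:50 PM − 4:30 = 12:20 PM on Sep 9.
+12 hours 13 minutes → arrive 12:33 AM UTC on Sep 10.
Flight 2 lands earlier by 6 minutes.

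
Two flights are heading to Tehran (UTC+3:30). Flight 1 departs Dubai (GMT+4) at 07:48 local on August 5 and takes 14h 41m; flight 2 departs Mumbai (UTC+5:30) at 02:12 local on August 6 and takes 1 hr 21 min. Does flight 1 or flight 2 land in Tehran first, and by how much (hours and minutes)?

the first, by 3 hours 34 minutes

Flight 1 in UTC: 07:48 − 4:00 = 03:48 on Aug 5.
+14 hours and 41 minutes → arrive 18:29 UTC on Aug 5.
Flight 2 in UTC: 02:12 − 5:30 = 20:42 on Aug 5.
+1 hour 21 minutes → arrive 22:03 UTC on Aug 5.
Flight 1 lands earlier by 3 hours 34 minutes.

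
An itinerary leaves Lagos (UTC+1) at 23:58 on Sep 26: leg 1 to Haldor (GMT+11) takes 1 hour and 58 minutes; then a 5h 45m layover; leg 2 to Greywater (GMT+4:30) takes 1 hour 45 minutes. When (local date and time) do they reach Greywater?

Convert departure to UTC: 23:58 − 1:00 = 22:58 UTC on Sep 26.
Add 1 hour and 58 minutes leg 1 → 00:56 UTC (Sep 27).
Add 5 hours 45 minutes layover in Haldor → 06:41 UTC.
Add 1 hour 45 minutes leg 2 → 08:26 UTC.
Greywater is UTC+4:30, so local arrival = 08:26 + 4:30 = 12:56 on Sep 27.

12:56 on September 27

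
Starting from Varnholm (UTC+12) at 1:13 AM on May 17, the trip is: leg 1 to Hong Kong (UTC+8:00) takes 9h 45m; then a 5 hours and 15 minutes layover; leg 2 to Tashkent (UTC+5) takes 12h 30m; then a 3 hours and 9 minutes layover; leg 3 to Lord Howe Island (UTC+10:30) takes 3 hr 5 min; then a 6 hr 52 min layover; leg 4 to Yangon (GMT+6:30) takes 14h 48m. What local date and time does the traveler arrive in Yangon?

3:07 AM on May 19

Convert departure to UTC: 1:13 AM − 12:00 = 1:13 PM UTC on May 16.
Add 9 hours 45 minutes leg 1 → 10:58 PM UTC.
Add 5 hours 15 minutes layover in Hong Kong → 4:13 AM UTC (May 17).
Add 12 hours 30 minutes leg 2 → 4:43 PM UTC.
Add 3 hours 9 minutes layover in Tashkent → 7:52 PM UTC.
Add 3 hours 5 minutes leg 3 → 10:57 PM UTC.
Add 6 hours 52 minutes layover in Lord Howe Island → 5:49 AM UTC (May 18).
Add 14 hours 48 minutes leg 4 → 8:37 PM UTC.
Yangon is UTC+6:30, so local arrival = 8:37 PM + 6:30 = 3:07 AM on May 19.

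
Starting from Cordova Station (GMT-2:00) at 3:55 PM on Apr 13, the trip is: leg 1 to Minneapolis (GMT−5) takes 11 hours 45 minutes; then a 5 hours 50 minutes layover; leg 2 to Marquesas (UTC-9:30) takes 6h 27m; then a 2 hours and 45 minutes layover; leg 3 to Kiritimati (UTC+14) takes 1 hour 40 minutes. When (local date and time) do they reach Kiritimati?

Convert departure to UTC: 3:55 PM + 2:00 = 5:55 PM UTC on Apr 13.
Add 11 hours and 45 minutes leg 1 → 5:40 AM UTC (Apr 14).
Add 5 hours 50 minutes layover in Minneapolis → 11:30 AM UTC.
Add 6 hours and 27 minutes leg 2 → 5:57 PM UTC.
Add 2 hours and 45 minutes layover in Marquesas → 8:42 PM UTC.
Add 1 hour and 40 minutes leg 3 → 10:22 PM UTC.
Kiritimati is UTC+14:00, so local arrival = 10:22 PM + 14:00 = 12:22 PM on Apr 15.

12:22 PM on April 15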